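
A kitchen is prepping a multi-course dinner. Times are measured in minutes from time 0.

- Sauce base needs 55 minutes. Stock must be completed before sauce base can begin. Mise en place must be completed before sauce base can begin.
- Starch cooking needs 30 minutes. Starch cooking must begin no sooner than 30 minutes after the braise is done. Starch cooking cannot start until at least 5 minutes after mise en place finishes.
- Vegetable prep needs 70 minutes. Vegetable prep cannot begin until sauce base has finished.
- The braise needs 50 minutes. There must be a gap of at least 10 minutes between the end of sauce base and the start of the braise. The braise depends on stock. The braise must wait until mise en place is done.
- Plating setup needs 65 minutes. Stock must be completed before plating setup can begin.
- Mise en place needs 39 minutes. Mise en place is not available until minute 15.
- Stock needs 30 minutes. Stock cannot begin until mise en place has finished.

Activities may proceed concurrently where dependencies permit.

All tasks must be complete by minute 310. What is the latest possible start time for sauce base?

135

Nothing follows starch cooking; the deadline of minute 310 is its only limit. It must start by 310 − 30 = minute 280.
The braise feeds into starch cooking (must start by minute 280, minus 30-minute gap → minute 250); so the braise must finish by minute 250 and therefore start by minute 200.
Vegetable prep must finish by minute 310; it takes 70 minutes, so it must start by 310 − 70 = minute 240.
Sauce base has several dependents: the braise (must start by minute 200, minus 10-minute gap → minute 190); vegetable prep (must start by minute 240). The earliest of those limits is minute 190, so sauce base must start by 190 − 55 = minute 135.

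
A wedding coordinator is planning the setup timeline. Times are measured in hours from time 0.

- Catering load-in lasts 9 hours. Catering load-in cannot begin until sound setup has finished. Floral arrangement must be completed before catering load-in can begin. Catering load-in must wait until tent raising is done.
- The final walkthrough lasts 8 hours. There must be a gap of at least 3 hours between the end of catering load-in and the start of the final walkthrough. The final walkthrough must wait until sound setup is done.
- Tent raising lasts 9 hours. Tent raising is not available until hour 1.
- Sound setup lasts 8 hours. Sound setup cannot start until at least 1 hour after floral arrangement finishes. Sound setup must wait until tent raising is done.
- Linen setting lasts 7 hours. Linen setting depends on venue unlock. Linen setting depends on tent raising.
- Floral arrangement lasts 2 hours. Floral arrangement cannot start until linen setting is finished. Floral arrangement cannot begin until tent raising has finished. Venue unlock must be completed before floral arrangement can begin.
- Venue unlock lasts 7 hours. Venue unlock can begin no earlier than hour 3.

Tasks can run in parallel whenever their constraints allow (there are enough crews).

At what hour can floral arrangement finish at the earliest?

Tent raising waits on its own release at hour 1, so it starts at hour 1 and finishes at 1 + 9 = hour 10.
Venue unlock waits on its own release at hour 3, so it starts at hour 3 and finishes at 3 + 7 = hour 10.
Linen setting has to wait for venue unlock (finishes hour 10); tent raising (finishes hour 10). The latest of these is hour 10, so linen setting runs hour 10 to 10 + 7 = hour 17.
Floral arrangement has to wait for linen setting (finishes hour 17); tent raising (finishes hour 10); venue unlock (finishes hour 10). The latest of these is hour 17, so floral arrangement runs hour 17 to 17 + 2 = hour 19.

19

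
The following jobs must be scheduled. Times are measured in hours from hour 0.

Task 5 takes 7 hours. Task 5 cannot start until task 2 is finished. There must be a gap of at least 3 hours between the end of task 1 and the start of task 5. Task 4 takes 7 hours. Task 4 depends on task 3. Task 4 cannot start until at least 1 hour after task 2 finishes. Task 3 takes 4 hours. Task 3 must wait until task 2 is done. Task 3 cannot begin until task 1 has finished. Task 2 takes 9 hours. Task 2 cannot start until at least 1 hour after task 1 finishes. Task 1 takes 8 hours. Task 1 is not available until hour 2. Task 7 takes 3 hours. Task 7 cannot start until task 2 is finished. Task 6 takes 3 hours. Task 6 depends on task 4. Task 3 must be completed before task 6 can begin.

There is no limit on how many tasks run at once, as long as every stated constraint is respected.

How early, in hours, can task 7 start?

20

After its own release at hour 2, task 1 can start at hour 2 and finishes at hour 10.
Task 2 cannot begin until task 1 (finishes hour 10, plus 1-hour gap → hour 11). It runs from hour 11 to 11 + 9 = hour 20.
Task 7 waits on task 2 (finishes hour 20), so the earliest it can start is hour 20.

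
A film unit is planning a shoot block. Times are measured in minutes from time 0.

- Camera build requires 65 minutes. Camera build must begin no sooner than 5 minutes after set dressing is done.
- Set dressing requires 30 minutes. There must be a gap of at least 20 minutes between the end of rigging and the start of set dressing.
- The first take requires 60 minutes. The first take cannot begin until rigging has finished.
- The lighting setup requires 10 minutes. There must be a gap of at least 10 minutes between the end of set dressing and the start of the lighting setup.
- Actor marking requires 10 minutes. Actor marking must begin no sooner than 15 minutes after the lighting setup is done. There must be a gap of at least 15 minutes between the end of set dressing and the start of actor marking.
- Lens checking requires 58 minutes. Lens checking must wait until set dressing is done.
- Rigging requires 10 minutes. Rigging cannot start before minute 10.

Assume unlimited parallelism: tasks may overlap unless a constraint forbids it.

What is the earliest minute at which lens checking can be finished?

128

Rigging waits on its own release at minute 10, so it starts at minute 10 and finishes at 10 + 10 = minute 20.
Set dressing cannot begin until rigging (finishes minute 20, plus 20-minute gap → minute 40). It runs from minute 40 to 40 + 30 = minute 70.
Lens checking cannot begin until set dressing (finishes minute 70). It runs from minute 70 to 70 + 58 = minute 128.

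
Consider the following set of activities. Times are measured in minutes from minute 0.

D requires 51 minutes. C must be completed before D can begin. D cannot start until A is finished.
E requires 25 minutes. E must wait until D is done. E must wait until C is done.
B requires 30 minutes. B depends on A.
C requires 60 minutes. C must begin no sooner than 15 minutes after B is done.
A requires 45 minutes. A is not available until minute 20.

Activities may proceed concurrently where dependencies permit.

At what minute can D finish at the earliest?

221

A waits on its own release at minute 20, so it starts at minute 20 and finishes at 20 + 45 = minute 65.
B cannot begin until A (finishes minute 65). It runs from minute 65 to 65 + 30 = minute 95.
C waits on B (finishes minute 95, plus 15-minute gap → minute 110), so it starts at minute 110 and finishes at 110 + 60 = minute 170.
D needs all of C (finishes minute 170); A (finishes minute 65). That puts its earliest start at minute 170; it finishes at 170 + 51 = minute 221.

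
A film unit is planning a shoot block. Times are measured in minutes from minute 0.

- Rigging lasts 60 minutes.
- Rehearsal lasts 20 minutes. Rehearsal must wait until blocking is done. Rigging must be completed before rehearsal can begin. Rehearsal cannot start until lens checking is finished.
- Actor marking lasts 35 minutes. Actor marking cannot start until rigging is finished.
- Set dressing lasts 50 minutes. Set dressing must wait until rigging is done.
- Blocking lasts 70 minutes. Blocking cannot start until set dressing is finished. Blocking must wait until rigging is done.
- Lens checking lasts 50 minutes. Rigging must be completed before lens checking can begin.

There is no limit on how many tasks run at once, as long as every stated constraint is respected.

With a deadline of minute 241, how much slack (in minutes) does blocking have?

41

Nothing blocks rigging, so it runs from minute 0 to minute 60.
Set dressing cannot begin until rigging (finishes minute 60). It runs from minute 60 to 60 + 50 = minute 110.
Blocking needs all of set dressing (finishes minute 110); rigging (finishes minute 60). That puts its earliest start at minute 110; it finishes at 110 + 70 = minute 180.

Working backward from the deadline:
Rehearsal has no dependents, so it just needs to finish by minute 241. Starting by 241 − 20 = minute 221 achieves that.
Blocking must finish before rehearsal (must start by minute 221). With a 70-minute duration, blocking must start by 221 − 70 = minute 151.
So blocking can start as early as minute 110 and as late as minute 151, giving 151 − 110 = 41 minutes of slack.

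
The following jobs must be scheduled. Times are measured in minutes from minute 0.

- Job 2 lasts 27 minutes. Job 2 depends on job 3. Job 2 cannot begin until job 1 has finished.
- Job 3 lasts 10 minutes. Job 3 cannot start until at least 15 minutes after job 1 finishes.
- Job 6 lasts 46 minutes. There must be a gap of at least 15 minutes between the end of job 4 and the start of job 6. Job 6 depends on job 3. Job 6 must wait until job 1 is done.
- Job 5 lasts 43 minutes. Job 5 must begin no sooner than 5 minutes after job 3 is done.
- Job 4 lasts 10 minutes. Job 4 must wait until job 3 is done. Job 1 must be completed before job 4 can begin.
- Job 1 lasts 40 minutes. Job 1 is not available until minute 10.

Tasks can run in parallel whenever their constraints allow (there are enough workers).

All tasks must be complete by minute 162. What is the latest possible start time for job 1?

To finish by minute 162, job 2 (duration 27) must start no later than minute 135.
Nothing follows job 6; the deadline of minute 162 is its only limit. It must start by 162 − 46 = minute 116.
Job 4 has to be done before job 6 (must start by minute 116, minus 15-minute gap → minute 101). That means finishing by minute 101, i.e. starting by 101 − 10 = minute 91.
To finish by minute 162, job 5 (duration 43) must start no later than minute 119.
Job 3 feeds job 2 (must start by minute 135); job 4 (must start by minute 91); job 5 (must start by minute 119, minus 5-minute gap → minute 114); job 6 (must start by minute 116). Taking the minimum, job 3 must finish by minute 91 and start by 91 − 10 = minute 81.
Job 1 must finish in time for job 2 (must start by minute 135); job 3 (must start by minute 81, minus 15-minute gap → minute 66); job 4 (must start by minute 91); job 6 (must start by minute 116). The tightest is minute 66, so job 1 must start by 66 − 40 = minute 26.

26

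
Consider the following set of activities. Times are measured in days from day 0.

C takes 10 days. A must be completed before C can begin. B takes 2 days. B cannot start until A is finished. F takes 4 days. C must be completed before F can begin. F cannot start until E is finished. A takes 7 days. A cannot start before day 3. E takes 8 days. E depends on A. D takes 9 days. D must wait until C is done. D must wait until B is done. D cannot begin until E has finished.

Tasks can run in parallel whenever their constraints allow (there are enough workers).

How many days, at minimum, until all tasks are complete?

A cannot begin until its own release at day 3. It runs from day 3 to 3 + 7 = day 10.
E cannot begin until A (finishes day 10). It runs from day 10 to 10 + 8 = day 18.
After A (finishes day 10), C can start at day 10 and finishes at day 20.
F needs all of C (finishes day 20); E (finishes day 18). That puts its earliest start at day 20; it finishes at 20 + 4 = day 24.
B waits on A (finishes day 10), so it starts at day 10 and finishes at 10 + 2 = day 12.
D has to wait for C (finishes day 20); B (finishes day 12); E (finishes day 18). The latest of these is day 20, so D runs day 20 to 20 + 9 = day 29.
All tasks are finished once the last one completes. Finish times: A at 10, B at 12, C at 20, D at 29, E at 18, F at 24. The latest is day 29.

29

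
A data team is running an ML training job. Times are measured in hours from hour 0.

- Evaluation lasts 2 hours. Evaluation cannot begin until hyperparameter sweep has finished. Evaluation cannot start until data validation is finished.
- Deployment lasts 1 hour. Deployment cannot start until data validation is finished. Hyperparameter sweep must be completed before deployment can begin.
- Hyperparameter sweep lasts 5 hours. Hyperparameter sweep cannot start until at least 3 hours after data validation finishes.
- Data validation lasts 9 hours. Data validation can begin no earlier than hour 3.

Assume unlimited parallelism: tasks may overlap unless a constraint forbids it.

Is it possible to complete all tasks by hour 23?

Data validation cannot begin until its own release at hour 3. It runs from hour 3 to 3 + 9 = hour 12.
After data validation (finishes hour 12, plus 3-hour gap → hour 15), hyperparameter sweep can start at hour 15 and finishes at hour 20.
Deployment cannot start until data validation (finishes hour 12); hyperparameter sweep (finishes hour 20). The controlling bound is hour 20, so deployment finishes at 20 + 1 = hour 21.
Evaluation has to wait for hyperparameter sweep (finishes hour 20); data validation (finishes hour 12). The latest of these is hour 20, so evaluation runs hour 20 to 20 + 2 = hour 22.
Every task is finished by hour 22, which is no later than the deadline of 23, so the schedule is feasible.

Yes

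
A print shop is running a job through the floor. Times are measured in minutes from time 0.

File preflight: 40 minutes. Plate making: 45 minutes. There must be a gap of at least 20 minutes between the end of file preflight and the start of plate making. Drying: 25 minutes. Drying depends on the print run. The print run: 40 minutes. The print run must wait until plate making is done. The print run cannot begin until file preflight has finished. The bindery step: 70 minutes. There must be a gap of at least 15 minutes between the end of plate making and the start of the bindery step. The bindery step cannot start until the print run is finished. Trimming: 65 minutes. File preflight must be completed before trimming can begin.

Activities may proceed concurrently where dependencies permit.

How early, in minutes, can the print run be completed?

145

File preflight can start immediately at minute 0; it finishes at minute 40.
Plate making waits on file preflight (finishes minute 40, plus 20-minute gap → minute 60), so it starts at minute 60 and finishes at 60 + 45 = minute 105.
For the print run: plate making (finishes minute 105); file preflight (finishes minute 40). Taking the maximum gives a start of minute 105, and it finishes at 105 + 40 = minute 145.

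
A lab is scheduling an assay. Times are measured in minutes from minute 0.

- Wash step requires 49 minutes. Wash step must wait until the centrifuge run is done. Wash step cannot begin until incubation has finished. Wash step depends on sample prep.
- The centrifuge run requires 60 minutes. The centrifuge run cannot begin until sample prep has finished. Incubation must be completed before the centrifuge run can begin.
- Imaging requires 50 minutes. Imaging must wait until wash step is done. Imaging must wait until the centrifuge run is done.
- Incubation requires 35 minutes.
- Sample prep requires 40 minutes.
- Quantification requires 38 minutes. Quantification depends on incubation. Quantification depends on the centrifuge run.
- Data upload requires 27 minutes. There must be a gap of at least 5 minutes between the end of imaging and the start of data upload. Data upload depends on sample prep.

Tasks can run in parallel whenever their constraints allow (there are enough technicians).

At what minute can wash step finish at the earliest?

Incubation has no prerequisites, so it starts at minute 0 and finishes at minute 35.
Sample prep can start immediately at minute 0; it finishes at minute 40.
For the centrifuge run: sample prep (finishes minute 40); incubation (finishes minute 35). Taking the maximum gives a start of minute 40, and it finishes at 40 + 60 = minute 100.
Wash step cannot start until the centrifuge run (finishes minute 100); incubation (finishes minute 35); sample prep (finishes minute 40). The controlling bound is minute 100, so wash step finishes at 100 + 49 = minute 149.

149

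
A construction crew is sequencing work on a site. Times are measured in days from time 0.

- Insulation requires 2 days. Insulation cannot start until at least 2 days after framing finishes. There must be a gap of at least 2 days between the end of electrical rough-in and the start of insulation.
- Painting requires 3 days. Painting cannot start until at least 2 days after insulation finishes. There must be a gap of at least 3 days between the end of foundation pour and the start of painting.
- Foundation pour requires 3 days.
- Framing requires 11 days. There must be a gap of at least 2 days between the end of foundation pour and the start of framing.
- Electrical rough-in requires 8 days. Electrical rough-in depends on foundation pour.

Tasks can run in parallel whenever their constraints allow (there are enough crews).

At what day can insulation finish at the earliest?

Foundation pour has no prerequisites, so it starts at day 0 and finishes at day 3.
Electrical rough-in waits on foundation pour (finishes day 3), so it starts at day 3 and finishes at 3 + 8 = day 11.
Framing cannot begin until foundation pour (finishes day 3, plus 2-day gap → day 5). It runs from day 5 to 5 + 11 = day 16.
Insulation cannot start until framing (finishes day 16, plus 2-day gap → day 18); electrical rough-in (finishes day 11, plus 2-day gap → day 13). The controlling bound is day 18, so insulation finishes at 18 + 2 = day 20.

20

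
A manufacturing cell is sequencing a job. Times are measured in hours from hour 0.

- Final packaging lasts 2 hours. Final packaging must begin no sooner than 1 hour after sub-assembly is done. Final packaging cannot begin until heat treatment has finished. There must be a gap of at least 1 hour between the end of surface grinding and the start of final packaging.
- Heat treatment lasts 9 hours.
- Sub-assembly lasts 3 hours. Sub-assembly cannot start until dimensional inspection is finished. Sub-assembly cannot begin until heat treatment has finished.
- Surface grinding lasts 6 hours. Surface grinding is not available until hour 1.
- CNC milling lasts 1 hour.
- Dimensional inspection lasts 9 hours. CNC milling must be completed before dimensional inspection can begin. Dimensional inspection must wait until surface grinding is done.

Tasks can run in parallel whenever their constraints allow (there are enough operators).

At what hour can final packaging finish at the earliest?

Surface grinding cannot begin until its own release at hour 1. It runs from hour 1 to 1 + 6 = hour 7.
Nothing blocks heat treatment, so it runs from hour 0 to hour 9.
CNC milling has no prerequisites, so it starts at hour 0 and finishes at hour 1.
For dimensional inspection: CNC milling (finishes hour 1); surface grinding (finishes hour 7). Taking the maximum gives a start of hour 7, and it finishes at 7 + 9 = hour 16.
Sub-assembly needs all of dimensional inspection (finishes hour 16); heat treatment (finishes hour 9). That puts its earliest start at hour 16; it finishes at 16 + 3 = hour 19.
Final packaging has to wait for sub-assembly (finishes hour 19, plus 1-hour gap → hour 20); heat treatment (finishes hour 9); surface grinding (finishes hour 7, plus 1-hour gap → hour 8). The latest of these is hour 20, so final packaging runs hour 20 to 20 + 2 = hour 22.

22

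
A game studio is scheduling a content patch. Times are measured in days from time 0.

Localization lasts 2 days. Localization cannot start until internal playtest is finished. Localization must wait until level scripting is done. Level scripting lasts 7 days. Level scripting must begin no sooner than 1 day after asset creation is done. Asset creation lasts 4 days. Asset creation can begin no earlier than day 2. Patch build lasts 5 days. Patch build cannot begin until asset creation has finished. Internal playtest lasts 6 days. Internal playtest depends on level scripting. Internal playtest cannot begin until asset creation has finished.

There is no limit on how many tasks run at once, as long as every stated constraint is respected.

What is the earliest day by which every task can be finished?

22

Asset creation waits on its own release at day 2, so it starts at day 2 and finishes at 2 + 4 = day 6.
Patch build waits on asset creation (finishes day 6), so it starts at day 6 and finishes at 6 + 5 = day 11.
Level scripting waits on asset creation (finishes day 6, plus 1-day gap → day 7), so it starts at day 7 and finishes at 7 + 7 = day 14.
For internal playtest: level scripting (finishes day 14); asset creation (finishes day 6). Taking the maximum gives a start of day 14, and it finishes at 14 + 6 = day 20.
For localization: internal playtest (finishes day 20); level scripting (finishes day 14). Taking the maximum gives a start of day 20, and it finishes at 20 + 2 = day 22.
All tasks are finished once the last one completes. Finish times: Asset creation at 6, Level scripting at 14, Internal playtest at 20, Localization at 22, Patch build at 11. The latest is day 22.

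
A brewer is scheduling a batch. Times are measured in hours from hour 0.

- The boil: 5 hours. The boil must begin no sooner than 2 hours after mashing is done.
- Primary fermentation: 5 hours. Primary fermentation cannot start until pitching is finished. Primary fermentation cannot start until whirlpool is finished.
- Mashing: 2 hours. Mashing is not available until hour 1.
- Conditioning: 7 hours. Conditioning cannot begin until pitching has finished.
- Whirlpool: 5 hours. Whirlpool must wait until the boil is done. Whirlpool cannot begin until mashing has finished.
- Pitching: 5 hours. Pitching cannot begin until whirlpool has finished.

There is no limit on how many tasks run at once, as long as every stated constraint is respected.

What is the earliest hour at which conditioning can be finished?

27

After its own release at hour 1, mashing can start at hour 1 and finishes at hour 3.
The boil waits on mashing (finishes hour 3, plus 2-hour gap → hour 5), so it starts at hour 5 and finishes at 5 + 5 = hour 10.
Whirlpool needs all of the boil (finishes hour 10); mashing (finishes hour 3). That puts its earliest start at hour 10; it finishes at 10 + 5 = hour 15.
After whirlpool (finishes hour 15), pitching can start at hour 15 and finishes at hour 20.
After pitching (finishes hour 20), conditioning can start at hour 20 and finishes at hour 27.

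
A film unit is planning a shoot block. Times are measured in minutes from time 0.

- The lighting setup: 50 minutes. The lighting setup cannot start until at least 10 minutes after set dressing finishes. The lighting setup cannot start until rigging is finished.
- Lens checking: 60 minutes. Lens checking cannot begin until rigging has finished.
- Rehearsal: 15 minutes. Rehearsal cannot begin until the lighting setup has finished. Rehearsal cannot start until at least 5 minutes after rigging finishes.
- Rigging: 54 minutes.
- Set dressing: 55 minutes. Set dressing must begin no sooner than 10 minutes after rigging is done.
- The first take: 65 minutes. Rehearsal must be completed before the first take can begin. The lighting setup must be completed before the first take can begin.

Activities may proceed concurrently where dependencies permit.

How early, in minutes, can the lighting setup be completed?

179

Rigging can start immediately at minute 0; it finishes at minute 54.
After rigging (finishes minute 54, plus 10-minute gap → minute 64), set dressing can start at minute 64 and finishes at minute 119.
The lighting setup needs all of set dressing (finishes minute 119, plus 10-minute gap → minute 129); rigging (finishes minute 54). That puts its earliest start at minute 129; it finishes at 129 + 50 = minute 179.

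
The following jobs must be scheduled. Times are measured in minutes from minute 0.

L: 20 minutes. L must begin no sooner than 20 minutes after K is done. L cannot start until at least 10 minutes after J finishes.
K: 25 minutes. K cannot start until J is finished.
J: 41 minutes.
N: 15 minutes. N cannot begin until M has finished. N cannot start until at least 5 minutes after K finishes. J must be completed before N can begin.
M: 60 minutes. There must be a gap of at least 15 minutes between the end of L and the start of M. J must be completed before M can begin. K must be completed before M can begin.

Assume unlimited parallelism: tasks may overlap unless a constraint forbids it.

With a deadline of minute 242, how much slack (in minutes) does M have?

46

J can start immediately at minute 0; it finishes at minute 41.
K waits on J (finishes minute 41), so it starts at minute 41 and finishes at 41 + 25 = minute 66.
L needs all of K (finishes minute 66, plus 20-minute gap → minute 86); J (finishes minute 41, plus 10-minute gap → minute 51). That puts its earliest start at minute 86; it finishes at 86 + 20 = minute 106.
M cannot start until L (finishes minute 106, plus 15-minute gap → minute 121); J (finishes minute 41); K (finishes minute 66). The controlling bound is minute 121, so M finishes at 121 + 60 = minute 181.

Working backward from the deadline:
N must finish by minute 242; it takes 15 minutes, so it must start by 242 − 15 = minute 227.
M feeds into N (must start by minute 227); so M must finish by minute 227 and therefore start by minute 167.
So M can start as early as minute 121 and as late as minute 167, giving 167 − 121 = 46 minutes of slack.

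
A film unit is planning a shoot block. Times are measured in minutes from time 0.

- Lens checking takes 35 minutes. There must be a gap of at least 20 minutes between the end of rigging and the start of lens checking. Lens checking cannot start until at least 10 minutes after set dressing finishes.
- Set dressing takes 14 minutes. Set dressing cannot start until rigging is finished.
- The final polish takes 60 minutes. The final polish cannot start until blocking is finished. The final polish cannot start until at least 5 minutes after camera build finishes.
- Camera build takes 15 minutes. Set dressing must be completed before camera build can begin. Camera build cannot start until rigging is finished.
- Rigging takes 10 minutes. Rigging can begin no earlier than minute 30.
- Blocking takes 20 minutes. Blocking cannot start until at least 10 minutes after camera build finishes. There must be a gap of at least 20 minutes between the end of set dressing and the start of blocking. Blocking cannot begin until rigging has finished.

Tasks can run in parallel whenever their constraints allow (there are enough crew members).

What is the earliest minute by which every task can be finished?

Rigging cannot begin until its own release at minute 30. It runs from minute 30 to 30 + 10 = minute 40.
After rigging (finishes minute 40), set dressing can start at minute 40 and finishes at minute 54.
Lens checking needs all of rigging (finishes minute 40, plus 20-minute gap → minute 60); set dressing (finishes minute 54, plus 10-minute gap → minute 64). That puts its earliest start at minute 64; it finishes at 64 + 35 = minute 99.
Camera build needs all of set dressing (finishes minute 54); rigging (finishes minute 40). That puts its earliest start at minute 54; it finishes at 54 + 15 = minute 69.
Blocking cannot start until camera build (finishes minute 69, plus 10-minute gap → minute 79); set dressing (finishes minute 54, plus 20-minute gap → minute 74); rigging (finishes minute 40). The controlling bound is minute 79, so blocking finishes at 79 + 20 = minute 99.
The final polish needs all of blocking (finishes minute 99); camera build (finishes minute 69, plus 5-minute gap → minute 74). That puts its earliest start at minute 99; it finishes at 99 + 60 = minute 159.
All tasks are finished once the last one completes. Finish times: Rigging at 40, Set dressing at 54, Camera build at 69, Lens checking at 99, Blocking at 99, The final polish at 159. The latest is minute 159.

159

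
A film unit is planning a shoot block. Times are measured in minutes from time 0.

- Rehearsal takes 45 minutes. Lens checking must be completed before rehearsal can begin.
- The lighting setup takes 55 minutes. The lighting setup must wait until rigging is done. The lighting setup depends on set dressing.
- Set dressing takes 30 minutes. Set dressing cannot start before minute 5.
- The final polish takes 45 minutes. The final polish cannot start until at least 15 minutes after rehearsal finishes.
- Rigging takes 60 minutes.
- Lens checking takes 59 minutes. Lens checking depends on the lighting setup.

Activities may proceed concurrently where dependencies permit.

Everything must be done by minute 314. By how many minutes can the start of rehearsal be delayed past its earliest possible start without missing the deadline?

After its own release at minute 5, set dressing can start at minute 5 and finishes at minute 35.
Nothing blocks rigging, so it runs from minute 0 to minute 60.
For the lighting setup: rigging (finishes minute 60); set dressing (finishes minute 35). Taking the maximum gives a start of minute 60, and it finishes at 60 + 55 = minute 115.
Lens checking waits on the lighting setup (finishes minute 115), so it starts at minute 115 and finishes at 115 + 59 = minute 174.
Rehearsal waits on lens checking (finishes minute 174), so it starts at minute 174 and finishes at 174 + 45 = minute 219.

Working backward from the deadline:
The final polish has no dependents, so it just needs to finish by minute 314. Starting by 314 − 45 = minute 269 achieves that.
Since the final polish (must start by minute 269, minus 15-minute gap → minute 254) depends on it, rehearsal must finish by minute 254. Backing off its 45-minute duration gives a latest start of minute 209.
So rehearsal can start as early as minute 174 and as late as minute 209, giving 209 − 174 = 35 minutes of slack.

35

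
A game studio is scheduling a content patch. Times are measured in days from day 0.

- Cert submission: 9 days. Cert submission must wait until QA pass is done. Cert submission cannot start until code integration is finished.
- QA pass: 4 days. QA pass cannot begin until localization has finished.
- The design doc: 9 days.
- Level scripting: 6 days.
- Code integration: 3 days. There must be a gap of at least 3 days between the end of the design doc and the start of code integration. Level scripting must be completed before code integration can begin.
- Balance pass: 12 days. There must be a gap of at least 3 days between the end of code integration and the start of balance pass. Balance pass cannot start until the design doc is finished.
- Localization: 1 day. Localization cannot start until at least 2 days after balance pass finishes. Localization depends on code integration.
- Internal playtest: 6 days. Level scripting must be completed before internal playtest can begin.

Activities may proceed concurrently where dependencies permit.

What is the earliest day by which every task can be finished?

Level scripting can start immediately at day 0; it finishes at day 6.
Internal playtest waits on level scripting (finishes day 6), so it starts at day 6 and finishes at 6 + 6 = day 12.
Nothing blocks the design doc, so it runs from day 0 to day 9.
For code integration: the design doc (finishes day 9, plus 3-day gap → day 12); level scripting (finishes day 6). Taking the maximum gives a start of day 12, and it finishes at 12 + 3 = day 15.
Balance pass needs all of code integration (finishes day 15, plus 3-day gap → day 18); the design doc (finishes day 9). That puts its earliest start at day 18; it finishes at 18 + 12 = day 30.
Localization needs all of balance pass (finishes day 30, plus 2-day gap → day 32); code integration (finishes day 15). That puts its earliest start at day 32; it finishes at 32 + 1 = day 33.
After localization (finishes day 33), QA pass can start at day 33 and finishes at day 37.
Cert submission has to wait for QA pass (finishes day 37); code integration (finishes day 15). The latest of these is day 37, so cert submission runs day 37 to 37 + 9 = day 46.
All tasks are finished once the last one completes. Finish times: The design doc at 9, Level scripting at 6, Code integration at 15, Internal playtest at 12, Balance pass at 30, Localization at 33, QA pass at 37, Cert submission at 46. The latest is day 46.

46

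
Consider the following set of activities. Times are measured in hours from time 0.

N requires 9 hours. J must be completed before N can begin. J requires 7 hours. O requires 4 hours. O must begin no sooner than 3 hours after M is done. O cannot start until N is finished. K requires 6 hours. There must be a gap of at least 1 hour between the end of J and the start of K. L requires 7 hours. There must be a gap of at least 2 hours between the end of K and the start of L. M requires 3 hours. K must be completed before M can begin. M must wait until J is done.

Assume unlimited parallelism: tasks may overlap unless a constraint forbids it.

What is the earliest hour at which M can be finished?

J can start immediately at hour 0; it finishes at hour 7.
K cannot begin until J (finishes hour 7, plus 1-hour gap → hour 8). It runs from hour 8 to 8 + 6 = hour 14.
M has to wait for K (finishes hour 14); J (finishes hour 7). The latest of these is hour 14, so M runs hour 14 to 14 + 3 = hour 17.

17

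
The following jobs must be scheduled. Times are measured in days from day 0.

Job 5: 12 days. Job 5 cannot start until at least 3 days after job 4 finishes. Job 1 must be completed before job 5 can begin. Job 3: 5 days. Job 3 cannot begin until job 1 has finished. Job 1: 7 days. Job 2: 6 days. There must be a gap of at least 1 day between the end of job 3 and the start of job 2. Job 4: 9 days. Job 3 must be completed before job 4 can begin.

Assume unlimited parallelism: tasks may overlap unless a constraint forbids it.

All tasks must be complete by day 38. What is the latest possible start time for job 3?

9

To finish by day 38, job 2 (duration 6) must start no later than day 32.
Nothing follows job 5; the deadline of day 38 is its only limit. It must start by 38 − 12 = day 26.
Since job 5 (must start by day 26, minus 3-day gap → day 23) depends on it, job 4 must finish by day 23. Backing off its 9-day duration gives a latest start of day 14.
Job 3 has several dependents: job 2 (must start by day 32, minus 1-day gap → day 31); job 4 (must start by day 14). The earliest of those limits is day 14, so job 3 must start by 14 − 5 = day 9.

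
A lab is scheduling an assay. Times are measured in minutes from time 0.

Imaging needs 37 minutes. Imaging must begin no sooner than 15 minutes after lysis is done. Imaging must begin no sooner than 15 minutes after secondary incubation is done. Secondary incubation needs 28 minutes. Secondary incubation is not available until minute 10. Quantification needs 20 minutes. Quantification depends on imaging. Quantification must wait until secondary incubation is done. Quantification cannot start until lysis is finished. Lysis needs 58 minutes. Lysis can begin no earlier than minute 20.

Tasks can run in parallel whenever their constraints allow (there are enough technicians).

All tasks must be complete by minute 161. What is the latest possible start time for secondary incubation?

61

Quantification has no dependents, so it just needs to finish by minute 161. Starting by 161 − 20 = minute 141 achieves that.
Imaging must finish before quantification (must start by minute 141). With a 37-minute duration, imaging must start by 141 − 37 = minute 104.
Secondary incubation must finish in time for imaging (must start by minute 104, minus 15-minute gap → minute 89); quantification (must start by minute 141). The tightest is minute 89, so secondary incubation must start by 89 − 28 = minute 61.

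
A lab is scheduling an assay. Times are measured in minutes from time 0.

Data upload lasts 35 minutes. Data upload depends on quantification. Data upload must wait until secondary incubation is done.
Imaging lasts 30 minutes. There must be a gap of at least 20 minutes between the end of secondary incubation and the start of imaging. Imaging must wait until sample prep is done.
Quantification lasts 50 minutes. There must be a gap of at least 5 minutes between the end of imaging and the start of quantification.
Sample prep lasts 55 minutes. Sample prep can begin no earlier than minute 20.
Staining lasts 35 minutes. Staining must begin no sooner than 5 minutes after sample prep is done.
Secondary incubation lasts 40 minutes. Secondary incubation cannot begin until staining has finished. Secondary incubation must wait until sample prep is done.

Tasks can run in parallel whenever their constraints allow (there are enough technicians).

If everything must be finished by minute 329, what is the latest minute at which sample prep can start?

To finish by minute 329, data upload (duration 35) must start no later than minute 294.
Quantification feeds into data upload (must start by minute 294); so quantification must finish by minute 294 and therefore start by minute 244.
Since quantification (must start by minute 244, minus 5-minute gap → minute 239) depends on it, imaging must finish by minute 239. Backing off its 30-minute duration gives a latest start of minute 209.
For secondary incubation: imaging (must start by minute 209, minus 20-minute gap → minute 189); data upload (must start by minute 294). The most restrictive is minute 189; with a 40-minute duration, secondary incubation must start by minute 149.
Since secondary incubation (must start by minute 149) depends on it, staining must finish by minute 149. Backing off its 35-minute duration gives a latest start of minute 114.
Sample prep must finish in time for staining (must start by minute 114, minus 5-minute gap → minute 109); secondary incubation (must start by minute 149); imaging (must start by minute 209). The tightest is minute 109, so sample prep must start by 109 − 55 = minute 54.

54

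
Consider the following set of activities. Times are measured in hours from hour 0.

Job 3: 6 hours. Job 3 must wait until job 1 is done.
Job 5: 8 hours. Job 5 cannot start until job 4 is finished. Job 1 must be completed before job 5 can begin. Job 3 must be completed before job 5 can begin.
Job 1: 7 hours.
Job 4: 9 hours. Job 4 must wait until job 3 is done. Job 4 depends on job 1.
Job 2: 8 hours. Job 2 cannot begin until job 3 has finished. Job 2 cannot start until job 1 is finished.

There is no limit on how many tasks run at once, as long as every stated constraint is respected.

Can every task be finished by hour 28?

Job 1 has no prerequisites, so it starts at hour 0 and finishes at hour 7.
Job 3 waits on job 1 (finishes hour 7), so it starts at hour 7 and finishes at 7 + 6 = hour 13.
For job 4: job 3 (finishes hour 13); job 1 (finishes hour 7). Taking the maximum gives a start of hour 13, and it finishes at 13 + 9 = hour 22.
For job 5: job 4 (finishes hour 22); job 1 (finishes hour 7); job 3 (finishes hour 13). Taking the maximum gives a start of hour 22, and it finishes at 22 + 8 = hour 30.
For job 2: job 3 (finishes hour 13); job 1 (finishes hour 7). Taking the maximum gives a start of hour 13, and it finishes at 13 + 8 = hour 21.
The earliest everything can be done is hour 30, which is after the deadline of 28, so it is not possible.

No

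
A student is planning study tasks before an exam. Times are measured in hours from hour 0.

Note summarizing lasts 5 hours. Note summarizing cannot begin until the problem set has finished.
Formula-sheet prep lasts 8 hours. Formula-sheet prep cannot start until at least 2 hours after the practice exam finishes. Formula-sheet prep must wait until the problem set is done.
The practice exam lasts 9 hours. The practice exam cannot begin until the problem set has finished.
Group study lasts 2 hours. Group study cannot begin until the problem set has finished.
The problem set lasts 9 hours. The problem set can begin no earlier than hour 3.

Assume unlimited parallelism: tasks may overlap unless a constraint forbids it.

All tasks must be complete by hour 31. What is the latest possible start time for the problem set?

Nothing follows formula-sheet prep; the deadline of hour 31 is its only limit. It must start by 31 − 8 = hour 23.
The practice exam must finish before formula-sheet prep (must start by hour 23, minus 2-hour gap → hour 21). With a 9-hour duration, the practice exam must start by 21 − 9 = hour 12.
Group study must finish by hour 31; it takes 2 hours, so it must start by 31 − 2 = hour 29.
To finish by hour 31, note summarizing (duration 5) must start no later than hour 26.
The problem set must finish in time for the practice exam (must start by hour 12); group study (must start by hour 29); note summarizing (must start by hour 26); formula-sheet prep (must start by hour 23). The tightest is hour 12, so the problem set must start by 12 − 9 = hour 3.

3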